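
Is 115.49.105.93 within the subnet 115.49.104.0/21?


Subnet network: 115.49.104.0
Test IP AND mask: 115.49.104.0
Yes, 115.49.105.93 is in 115.49.104.0/21


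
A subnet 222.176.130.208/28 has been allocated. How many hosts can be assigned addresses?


Host bits = 32 - 28 = 4
Total addresses = 2^4 = 16
Usable = total - 2 (network and broadcast)
Usable hosts: 14


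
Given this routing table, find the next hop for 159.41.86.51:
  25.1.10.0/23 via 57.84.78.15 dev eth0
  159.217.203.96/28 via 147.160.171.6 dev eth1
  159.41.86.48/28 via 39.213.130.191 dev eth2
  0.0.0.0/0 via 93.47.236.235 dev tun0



Longest prefix match for 159.41.86.51:
  /23 25.1.10.0: no
  /28 159.217.203.96: no
  /28 159.41.86.48: MATCH
  /0 0.0.0.0: MATCH
Selected: next-hop 39.213.130.191 via eth2 (matched /28)


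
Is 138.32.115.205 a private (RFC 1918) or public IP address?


RFC 1918 private ranges:
  10.0.0.0/8 (10.0.0.0 - 10.255.255.255)
  172.16.0.0/12 (172.16.0.0 - 172.31.255.255)
  192.168.0.0/16 (192.168.0.0 - 192.168.255.255)
Public (not in any RFC 1918 range)


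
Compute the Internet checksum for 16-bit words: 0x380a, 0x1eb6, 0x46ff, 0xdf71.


Sum all words (with carry folding):
+ 0x380a = 0x380a
+ 0x1eb6 = 0x56c0
+ 0x46ff = 0x9dbf
+ 0xdf71 = 0x7d31
One's complement: ~0x7d31
Checksum = 0x82ce


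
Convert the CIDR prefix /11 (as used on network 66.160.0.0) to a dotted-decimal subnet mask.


/11 means 11 network bits, 21 host bits
Binary: 11111111111000000000000000000000
Mask: 255.224.0.0


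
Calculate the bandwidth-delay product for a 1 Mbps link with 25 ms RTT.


BDP = bandwidth * RTT
= 1 Mbps * 25 ms
= 1 * 1e6 * 25 / 1000 bits
= 25000 bits
= 3125 bytes
= 3.0518 KB
BDP = 25000 bits (3125 bytes)


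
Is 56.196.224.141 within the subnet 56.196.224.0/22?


Subnet network: 56.196.224.0
Test IP AND mask: 56.196.224.0
Yes, 56.196.224.141 is in 56.196.224.0/22


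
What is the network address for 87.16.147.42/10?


IP:   01010111.00010000.10010011.00101010
Mask: 11111111.11000000.00000000.00000000
AND operation:
Net:  01010111.00000000.00000000.00000000
Network: 87.0.0.0/10


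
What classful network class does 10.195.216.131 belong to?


First octet: 10
Binary: 00001010
0xxxxxxx -> Class A (1-126)
Class A, default mask 255.0.0.0 (/8)


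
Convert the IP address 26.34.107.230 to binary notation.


26 = 00011010
34 = 00100010
107 = 01101011
230 = 11100110
Binary: 00011010.00100010.01101011.11100110


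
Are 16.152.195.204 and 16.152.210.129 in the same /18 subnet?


Mask: 255.255.192.0
16.152.195.204 AND mask = 16.152.192.0
16.152.210.129 AND mask = 16.152.192.0
Yes, same subnet (16.152.192.0)


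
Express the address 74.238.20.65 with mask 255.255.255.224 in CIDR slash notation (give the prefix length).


Binary: 11111111.11111111.11111111.11100000
Count leading 1s
Prefix: /27


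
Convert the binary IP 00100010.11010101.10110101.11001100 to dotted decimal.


00100010 = 34
11010101 = 213
10110101 = 181
11001100 = 204
IP: 34.213.181.204


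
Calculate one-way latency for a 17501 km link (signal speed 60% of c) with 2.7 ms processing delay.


Speed = 0.6 * 3e5 km/s = 180000 km/s
Propagation delay = 17501 / 180000 = 0.0972 s = 97.2278 ms
Processing delay = 2.7 ms
Total one-way latency = 99.9278 ms


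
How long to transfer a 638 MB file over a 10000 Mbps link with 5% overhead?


Effective throughput = 10000 * (1 - 5/100) = 9500 Mbps
File size in Mb = 638 * 8 = 5104 Mb
Time = 5104 / 9500
Time = 0.5373 seconds


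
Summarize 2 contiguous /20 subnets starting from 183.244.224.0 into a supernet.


Original prefix: /20
Number of subnets: 2 = 2^1
New prefix = 20 - 1 = 19
Supernet: 183.244.224.0/19


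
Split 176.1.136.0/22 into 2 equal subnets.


New prefix = 22 + 1 = 23
Each subnet has 512 addresses
  176.1.136.0/23
  176.1.138.0/23
Subnets: 176.1.136.0/23, 176.1.138.0/23


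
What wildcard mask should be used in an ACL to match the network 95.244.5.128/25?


Subnet mask: 255.255.255.128
Wildcard = 255.255.255.255 - subnet mask
255 - 255 = 0
255 - 255 = 0
255 - 255 = 0
255 - 128 = 127
Wildcard: 0.0.0.127


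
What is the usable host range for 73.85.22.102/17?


Network: 73.85.0.0
Broadcast: 73.85.127.255
First usable = network + 1
Last usable = broadcast - 1
Range: 73.85.0.1 to 73.85.127.254


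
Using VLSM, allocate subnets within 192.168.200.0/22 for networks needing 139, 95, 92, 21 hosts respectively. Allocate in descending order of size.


139 hosts -> /24 (254 usable): 192.168.200.0/24
95 hosts -> /25 (126 usable): 192.168.201.0/25
92 hosts -> /25 (126 usable): 192.168.201.128/25
21 hosts -> /27 (30 usable): 192.168.202.0/27
Allocation: 192.168.200.0/24 (139 hosts, 254 usable); 192.168.201.0/25 (95 hosts, 126 usable); 192.168.201.128/25 (92 hosts, 126 usable); 192.168.202.0/27 (21 hosts, 30 usable)


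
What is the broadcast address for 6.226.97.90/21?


Network: 6.226.96.0/21
Host bits = 11
Set all host bits to 1:
Broadcast: 6.226.103.255


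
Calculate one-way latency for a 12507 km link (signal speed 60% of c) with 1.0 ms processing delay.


Speed = 0.6 * 3e5 km/s = 180000 km/s
Propagation delay = 12507 / 180000 = 0.0695 s = 69.4833 ms
Processing delay = 1.0 ms
Total one-way latency = 70.4833 ms


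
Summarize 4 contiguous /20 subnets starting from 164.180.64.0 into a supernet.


Original prefix: /20
Number of subnets: 4 = 2^2
New prefix = 20 - 2 = 18
Supernet: 164.180.64.0/18


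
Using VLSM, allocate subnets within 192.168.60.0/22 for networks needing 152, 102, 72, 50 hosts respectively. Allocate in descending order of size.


152 hosts -> /24 (254 usable): 192.168.60.0/24
102 hosts -> /25 (126 usable): 192.168.61.0/25
72 hosts -> /25 (126 usable): 192.168.61.128/25
50 hosts -> /26 (62 usable): 192.168.62.0/26
Allocation: 192.168.60.0/24 (152 hosts, 254 usable); 192.168.61.0/25 (102 hosts, 126 usable); 192.168.61.128/25 (72 hosts, 126 usable); 192.168.62.0/26 (50 hosts, 62 usable)


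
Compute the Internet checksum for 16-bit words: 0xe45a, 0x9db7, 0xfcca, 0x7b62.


Sum all words (with carry folding):
+ 0xe45a = 0xe45a
+ 0x9db7 = 0x8212
+ 0xfcca = 0x7edd
+ 0x7b62 = 0xfa3f
One's complement: ~0xfa3f
Checksum = 0x05c0


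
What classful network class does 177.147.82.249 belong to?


First octet: 177
Binary: 10110001
10xxxxxx -> Class B (128-191)
Class B, default mask 255.255.0.0 (/16)


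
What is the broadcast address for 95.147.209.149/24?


Network: 95.147.209.0/24
Host bits = 8
Set all host bits to 1:
Broadcast: 95.147.209.255


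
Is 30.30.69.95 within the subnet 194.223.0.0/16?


Subnet network: 194.223.0.0
Test IP AND mask: 30.30.0.0
No, 30.30.69.95 is not in 194.223.0.0/16


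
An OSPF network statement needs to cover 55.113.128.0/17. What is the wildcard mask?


Subnet mask: 255.255.128.0
Wildcard = 255.255.255.255 - subnet mask
255 - 255 = 0
255 - 255 = 0
255 - 128 = 127
255 - 0 = 255
Wildcard: 0.0.127.255


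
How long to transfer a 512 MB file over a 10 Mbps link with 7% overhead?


Effective throughput = 10 * (1 - 7/100) = 9.3 Mbps
File size in Mb = 512 * 8 = 4096 Mb
Time = 4096 / 9.3
Time = 440.4301 seconds


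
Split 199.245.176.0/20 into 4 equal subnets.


New prefix = 20 + 2 = 22
Each subnet has 1024 addresses
  199.245.176.0/22
  199.245.180.0/22
  199.245.184.0/22
  199.245.188.0/22
Subnets: 199.245.176.0/22, 199.245.180.0/22, 199.245.184.0/22, 199.245.188.0/22


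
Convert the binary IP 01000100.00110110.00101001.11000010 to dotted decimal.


01000100 = 68
00110110 = 54
00101001 = 41
11000010 = 194
IP: 68.54.41.194


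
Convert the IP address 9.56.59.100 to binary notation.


9 = 00001001
56 = 00111000
59 = 00111011
100 = 01100100
Binary: 00001001.00111000.00111011.01100100


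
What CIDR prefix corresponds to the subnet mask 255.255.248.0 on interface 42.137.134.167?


Binary: 11111111.11111111.11111000.00000000
Count leading 1s
Prefix: /21


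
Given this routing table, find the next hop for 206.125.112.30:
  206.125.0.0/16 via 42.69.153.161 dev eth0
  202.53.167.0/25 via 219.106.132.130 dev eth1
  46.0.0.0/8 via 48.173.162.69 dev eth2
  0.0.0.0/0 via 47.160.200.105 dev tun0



Longest prefix match for 206.125.112.30:
  /16 206.125.0.0: MATCH
  /25 202.53.167.0: no
  /8 46.0.0.0: no
  /0 0.0.0.0: MATCH
Selected: next-hop 42.69.153.161 via eth0 (matched /16)


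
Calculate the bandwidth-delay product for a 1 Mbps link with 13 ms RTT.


BDP = bandwidth * RTT
= 1 Mbps * 13 ms
= 1 * 1e6 * 13 / 1000 bits
= 13000 bits
= 1625 bytes
= 1.5869 KB
BDP = 13000 bits (1625 bytes)


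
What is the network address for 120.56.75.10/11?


IP:   01111000.00111000.01001011.00001010
Mask: 11111111.11100000.00000000.00000000
AND operation:
Net:  01111000.00100000.00000000.00000000
Network: 120.32.0.0/11


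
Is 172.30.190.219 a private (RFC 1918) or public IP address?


RFC 1918 private ranges:
  10.0.0.0/8 (10.0.0.0 - 10.255.255.255)
  172.16.0.0/12 (172.16.0.0 - 172.31.255.255)
  192.168.0.0/16 (192.168.0.0 - 192.168.255.255)
Private (in 172.16.0.0/12)


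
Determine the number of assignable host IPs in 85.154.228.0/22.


Host bits = 32 - 22 = 10
Total addresses = 2^10 = 1024
Usable = total - 2 (network and broadcast)
Usable hosts: 1022


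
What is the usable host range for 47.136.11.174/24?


Network: 47.136.11.0
Broadcast: 47.136.11.255
First usable = network + 1
Last usable = broadcast - 1
Range: 47.136.11.1 to 47.136.11.254


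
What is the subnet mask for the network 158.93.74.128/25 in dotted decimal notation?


/25 means 25 network bits, 7 host bits
Binary: 11111111111111111111111110000000
Mask: 255.255.255.128


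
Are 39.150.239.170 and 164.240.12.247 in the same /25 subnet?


Mask: 255.255.255.128
39.150.239.170 AND mask = 39.150.239.128
164.240.12.247 AND mask = 164.240.12.128
No, different subnets (39.150.239.128 vs 164.240.12.128)


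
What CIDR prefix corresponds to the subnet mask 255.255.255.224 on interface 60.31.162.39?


Binary: 11111111.11111111.11111111.11100000
Count leading 1s
Prefix: /27


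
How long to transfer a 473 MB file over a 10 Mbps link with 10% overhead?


Effective throughput = 10 * (1 - 10/100) = 9 Mbps
File size in Mb = 473 * 8 = 3784 Mb
Time = 3784 / 9
Time = 420.4444 seconds


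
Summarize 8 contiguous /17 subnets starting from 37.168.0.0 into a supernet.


Original prefix: /17
Number of subnets: 8 = 2^3
New prefix = 17 - 3 = 14
Supernet: 37.168.0.0/14


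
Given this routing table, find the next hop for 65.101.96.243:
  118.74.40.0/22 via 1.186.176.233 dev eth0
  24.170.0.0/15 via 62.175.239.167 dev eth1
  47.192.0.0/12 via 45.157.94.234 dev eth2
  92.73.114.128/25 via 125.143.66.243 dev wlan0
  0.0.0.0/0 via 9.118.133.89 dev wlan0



Longest prefix match for 65.101.96.243:
  /22 118.74.40.0: no
  /15 24.170.0.0: no
  /12 47.192.0.0: no
  /25 92.73.114.128: no
  /0 0.0.0.0: MATCH
Selected: next-hop 9.118.133.89 via wlan0 (matched /0)


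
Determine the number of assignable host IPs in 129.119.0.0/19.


Host bits = 32 - 19 = 13
Total addresses = 2^13 = 8192
Usable = total - 2 (network and broadcast)
Usable hosts: 8190


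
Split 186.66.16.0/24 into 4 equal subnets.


New prefix = 24 + 2 = 26
Each subnet has 64 addresses
  186.66.16.0/26
  186.66.16.64/26
  186.66.16.128/26
  186.66.16.192/26
Subnets: 186.66.16.0/26, 186.66.16.64/26, 186.66.16.128/26, 186.66.16.192/26


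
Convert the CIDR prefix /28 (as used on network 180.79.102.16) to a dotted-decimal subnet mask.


/28 means 28 network bits, 4 host bits
Binary: 11111111111111111111111111110000
Mask: 255.255.255.240


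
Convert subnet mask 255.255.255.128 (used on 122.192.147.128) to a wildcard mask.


Subnet mask: 255.255.255.128
Wildcard = 255.255.255.255 - subnet mask
255 - 255 = 0
255 - 255 = 0
255 - 255 = 0
255 - 128 = 127
Wildcard: 0.0.0.127


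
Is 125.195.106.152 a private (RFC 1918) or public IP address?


RFC 1918 private ranges:
  10.0.0.0/8 (10.0.0.0 - 10.255.255.255)
  172.16.0.0/12 (172.16.0.0 - 172.31.255.255)
  192.168.0.0/16 (192.168.0.0 - 192.168.255.255)
Public (not in any RFC 1918 range)


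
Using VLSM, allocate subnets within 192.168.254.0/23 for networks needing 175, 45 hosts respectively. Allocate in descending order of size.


175 hosts -> /24 (254 usable): 192.168.254.0/24
45 hosts -> /26 (62 usable): 192.168.255.0/26
Allocation: 192.168.254.0/24 (175 hosts, 254 usable); 192.168.255.0/26 (45 hosts, 62 usable)


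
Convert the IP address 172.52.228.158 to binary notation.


172 = 10101100
52 = 00110100
228 = 11100100
158 = 10011110
Binary: 10101100.00110100.11100100.10011110


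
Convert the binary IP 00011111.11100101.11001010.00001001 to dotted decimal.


00011111 = 31
11100101 = 229
11001010 = 202
00001001 = 9
IP: 31.229.202.9


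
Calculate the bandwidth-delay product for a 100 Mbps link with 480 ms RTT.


BDP = bandwidth * RTT
= 100 Mbps * 480 ms
= 100 * 1e6 * 480 / 1000 bits
= 48000000 bits
= 6000000 bytes
= 5859.375 KB
BDP = 48000000 bits (6000000 bytes)


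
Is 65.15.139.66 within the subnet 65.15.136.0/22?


Subnet network: 65.15.136.0
Test IP AND mask: 65.15.136.0
Yes, 65.15.139.66 is in 65.15.136.0/22


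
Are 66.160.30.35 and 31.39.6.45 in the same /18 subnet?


Mask: 255.255.192.0
66.160.30.35 AND mask = 66.160.0.0
31.39.6.45 AND mask = 31.39.0.0
No, different subnets (66.160.0.0 vs 31.39.0.0)


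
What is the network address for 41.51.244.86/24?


IP:   00101001.00110011.11110100.01010110
Mask: 11111111.11111111.11111111.00000000
AND operation:
Net:  00101001.00110011.11110100.00000000
Network: 41.51.244.0/24


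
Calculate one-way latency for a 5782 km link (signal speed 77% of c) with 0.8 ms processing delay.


Speed = 0.77 * 3e5 km/s = 231000 km/s
Propagation delay = 5782 / 231000 = 0.025 s = 25.0303 ms
Processing delay = 0.8 ms
Total one-way latency = 25.8303 ms


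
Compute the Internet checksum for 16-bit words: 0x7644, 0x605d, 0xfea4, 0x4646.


Sum all words (with carry folding):
+ 0x7644 = 0x7644
+ 0x605d = 0xd6a1
+ 0xfea4 = 0xd546
+ 0x4646 = 0x1b8d
One's complement: ~0x1b8d
Checksum = 0xe472


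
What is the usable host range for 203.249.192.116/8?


Network: 203.0.0.0
Broadcast: 203.255.255.255
First usable = network + 1
Last usable = broadcast - 1
Range: 203.0.0.1 to 203.255.255.254


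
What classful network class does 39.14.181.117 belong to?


First octet: 39
Binary: 00100111
0xxxxxxx -> Class A (1-126)
Class A, default mask 255.0.0.0 (/8)


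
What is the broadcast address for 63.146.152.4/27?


Network: 63.146.152.0/27
Host bits = 5
Set all host bits to 1:
Broadcast: 63.146.152.31


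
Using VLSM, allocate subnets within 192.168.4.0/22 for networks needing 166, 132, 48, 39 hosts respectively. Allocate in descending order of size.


166 hosts -> /24 (254 usable): 192.168.4.0/24
132 hosts -> /24 (254 usable): 192.168.5.0/24
48 hosts -> /26 (62 usable): 192.168.6.0/26
39 hosts -> /26 (62 usable): 192.168.6.64/26
Allocation: 192.168.4.0/24 (166 hosts, 254 usable); 192.168.5.0/24 (132 hosts, 254 usable); 192.168.6.0/26 (48 hosts, 62 usable); 192.168.6.64/26 (39 hosts, 62 usable)


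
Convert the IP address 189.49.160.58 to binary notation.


189 = 10111101
49 = 00110001
160 = 10100000
58 = 00111010
Binary: 10111101.00110001.10100000.00111010


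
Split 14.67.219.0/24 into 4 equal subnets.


New prefix = 24 + 2 = 26
Each subnet has 64 addresses
  14.67.219.0/26
  14.67.219.64/26
  14.67.219.128/26
  14.67.219.192/26
Subnets: 14.67.219.0/26, 14.67.219.64/26, 14.67.219.128/26, 14.67.219.192/26


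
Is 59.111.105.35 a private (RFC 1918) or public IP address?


RFC 1918 private ranges:
  10.0.0.0/8 (10.0.0.0 - 10.255.255.255)
  172.16.0.0/12 (172.16.0.0 - 172.31.255.255)
  192.168.0.0/16 (192.168.0.0 - 192.168.255.255)
Public (not in any RFC 1918 range)


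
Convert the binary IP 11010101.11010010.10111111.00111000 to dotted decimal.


11010101 = 213
11010010 = 210
10111111 = 191
00111000 = 56
IP: 213.210.191.56


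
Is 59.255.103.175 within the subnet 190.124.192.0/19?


Subnet network: 190.124.192.0
Test IP AND mask: 59.255.96.0
No, 59.255.103.175 is not in 190.124.192.0/19


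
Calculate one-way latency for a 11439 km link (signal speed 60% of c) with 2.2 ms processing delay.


Speed = 0.6 * 3e5 km/s = 180000 km/s
Propagation delay = 11439 / 180000 = 0.0635 s = 63.55 ms
Processing delay = 2.2 ms
Total one-way latency = 65.75 ms


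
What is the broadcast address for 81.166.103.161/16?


Network: 81.166.0.0/16
Host bits = 16
Set all host bits to 1:
Broadcast: 81.166.255.255


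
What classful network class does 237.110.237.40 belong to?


First octet: 237
Binary: 11101101
1110xxxx -> Class D (224-239)
Class D (multicast), default mask N/A


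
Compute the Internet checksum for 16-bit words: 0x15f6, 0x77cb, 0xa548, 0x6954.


Sum all words (with carry folding):
+ 0x15f6 = 0x15f6
+ 0x77cb = 0x8dc1
+ 0xa548 = 0x330a
+ 0x6954 = 0x9c5e
One's complement: ~0x9c5e
Checksum = 0x63a1


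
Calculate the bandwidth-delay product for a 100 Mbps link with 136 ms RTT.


BDP = bandwidth * RTT
= 100 Mbps * 136 ms
= 100 * 1e6 * 136 / 1000 bits
= 13600000 bits
= 1700000 bytes
= 1660.1562 KB
BDP = 13600000 bits (1700000 bytes)


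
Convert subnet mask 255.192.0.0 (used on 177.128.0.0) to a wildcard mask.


Subnet mask: 255.192.0.0
Wildcard = 255.255.255.255 - subnet mask
255 - 255 = 0
255 - 192 = 63
255 - 0 = 255
255 - 0 = 255
Wildcard: 0.63.255.255


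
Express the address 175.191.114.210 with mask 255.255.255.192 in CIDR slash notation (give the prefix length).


Binary: 11111111.11111111.11111111.11000000
Count leading 1s
Prefix: /26


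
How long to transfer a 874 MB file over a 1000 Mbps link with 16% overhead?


Effective throughput = 1000 * (1 - 16/100) = 840 Mbps
File size in Mb = 874 * 8 = 6992 Mb
Time = 6992 / 840
Time = 8.3238 seconds


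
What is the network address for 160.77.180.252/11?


IP:   10100000.01001101.10110100.11111100
Mask: 11111111.11100000.00000000.00000000
AND operation:
Net:  10100000.01000000.00000000.00000000
Network: 160.64.0.0/11


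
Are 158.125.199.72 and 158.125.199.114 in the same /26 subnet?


Mask: 255.255.255.192
158.125.199.72 AND mask = 158.125.199.64
158.125.199.114 AND mask = 158.125.199.64
Yes, same subnet (158.125.199.64)


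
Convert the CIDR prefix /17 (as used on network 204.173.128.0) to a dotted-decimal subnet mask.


/17 means 17 network bits, 15 host bits
Binary: 11111111111111111000000000000000
Mask: 255.255.128.0


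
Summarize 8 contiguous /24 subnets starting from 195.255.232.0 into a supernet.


Original prefix: /24
Number of subnets: 8 = 2^3
New prefix = 24 - 3 = 21
Supernet: 195.255.232.0/21


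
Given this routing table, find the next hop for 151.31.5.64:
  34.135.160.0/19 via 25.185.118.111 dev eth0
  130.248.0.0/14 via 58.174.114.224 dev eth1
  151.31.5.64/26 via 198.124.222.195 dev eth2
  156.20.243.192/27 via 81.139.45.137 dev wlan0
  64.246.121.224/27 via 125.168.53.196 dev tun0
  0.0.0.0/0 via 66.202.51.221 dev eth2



Longest prefix match for 151.31.5.64:
  /19 34.135.160.0: no
  /14 130.248.0.0: no
  /26 151.31.5.64: MATCH
  /27 156.20.243.192: no
  /27 64.246.121.224: no
  /0 0.0.0.0: MATCH
Selected: next-hop 198.124.222.195 via eth2 (matched /26)


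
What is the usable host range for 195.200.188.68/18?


Network: 195.200.128.0
Broadcast: 195.200.191.255
First usable = network + 1
Last usable = broadcast - 1
Range: 195.200.128.1 to 195.200.191.254


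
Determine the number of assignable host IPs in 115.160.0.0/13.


Host bits = 32 - 13 = 19
Total addresses = 2^19 = 524288
Usable = total - 2 (network and broadcast)
Usable hosts: 524286


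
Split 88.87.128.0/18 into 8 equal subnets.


New prefix = 18 + 3 = 21
Each subnet has 2048 addresses
  88.87.128.0/21
  88.87.136.0/21
  88.87.144.0/21
  88.87.152.0/21
  88.87.160.0/21
  88.87.168.0/21
  88.87.176.0/21
  88.87.184.0/21
Subnets: 88.87.128.0/21, 88.87.136.0/21, 88.87.144.0/21, 88.87.152.0/21, 88.87.160.0/21, 88.87.168.0/21, 88.87.176.0/21, 88.87.184.0/21


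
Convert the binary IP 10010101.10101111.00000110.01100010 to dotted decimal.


10010101 = 149
10101111 = 175
00000110 = 6
01100010 = 98
IP: 149.175.6.98


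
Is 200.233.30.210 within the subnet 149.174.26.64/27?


Subnet network: 149.174.26.64
Test IP AND mask: 200.233.30.192
No, 200.233.30.210 is not in 149.174.26.64/27


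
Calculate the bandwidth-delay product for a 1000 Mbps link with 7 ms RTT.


BDP = bandwidth * RTT
= 1000 Mbps * 7 ms
= 1000 * 1e6 * 7 / 1000 bits
= 7000000 bits
= 875000 bytes
= 854.4922 KB
BDP = 7000000 bits (875000 bytes)


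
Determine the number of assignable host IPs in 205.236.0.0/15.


Host bits = 32 - 15 = 17
Total addresses = 2^17 = 131072
Usable = total - 2 (network and broadcast)
Usable hosts: 131070


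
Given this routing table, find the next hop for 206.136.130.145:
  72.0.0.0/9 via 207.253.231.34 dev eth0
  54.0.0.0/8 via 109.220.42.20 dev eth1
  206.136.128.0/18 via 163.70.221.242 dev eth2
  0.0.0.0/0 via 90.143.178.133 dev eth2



Longest prefix match for 206.136.130.145:
  /9 72.0.0.0: no
  /8 54.0.0.0: no
  /18 206.136.128.0: MATCH
  /0 0.0.0.0: MATCH
Selected: next-hop 163.70.221.242 via eth2 (matched /18)


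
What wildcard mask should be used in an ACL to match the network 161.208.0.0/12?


Subnet mask: 255.240.0.0
Wildcard = 255.255.255.255 - subnet mask
255 - 255 = 0
255 - 240 = 15
255 - 0 = 255
255 - 0 = 255
Wildcard: 0.15.255.255


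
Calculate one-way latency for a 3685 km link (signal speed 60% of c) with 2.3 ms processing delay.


Speed = 0.6 * 3e5 km/s = 180000 km/s
Propagation delay = 3685 / 180000 = 0.0205 s = 20.4722 ms
Processing delay = 2.3 ms
Total one-way latency = 22.7722 ms


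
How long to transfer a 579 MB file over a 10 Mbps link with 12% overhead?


Effective throughput = 10 * (1 - 12/100) = 8.8 Mbps
File size in Mb = 579 * 8 = 4632 Mb
Time = 4632 / 8.8
Time = 526.3636 seconds


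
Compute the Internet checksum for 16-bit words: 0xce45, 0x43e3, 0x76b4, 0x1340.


Sum all words (with carry folding):
+ 0xce45 = 0xce45
+ 0x43e3 = 0x1229
+ 0x76b4 = 0x88dd
+ 0x1340 = 0x9c1d
One's complement: ~0x9c1d
Checksum = 0x63e2


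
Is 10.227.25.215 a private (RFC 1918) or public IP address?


RFC 1918 private ranges:
  10.0.0.0/8 (10.0.0.0 - 10.255.255.255)
  172.16.0.0/12 (172.16.0.0 - 172.31.255.255)
  192.168.0.0/16 (192.168.0.0 - 192.168.255.255)
Private (in 10.0.0.0/8)


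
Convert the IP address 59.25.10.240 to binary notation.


59 = 00111011
25 = 00011001
10 = 00001010
240 = 11110000
Binary: 00111011.00011001.00001010.11110000


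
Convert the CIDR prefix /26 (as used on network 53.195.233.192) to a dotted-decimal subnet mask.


/26 means 26 network bits, 6 host bits
Binary: 11111111111111111111111111000000
Mask: 255.255.255.192


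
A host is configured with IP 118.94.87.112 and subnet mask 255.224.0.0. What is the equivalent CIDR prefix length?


Binary: 11111111.11100000.00000000.00000000
Count leading 1s
Prefix: /11


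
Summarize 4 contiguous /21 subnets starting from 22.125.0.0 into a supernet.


Original prefix: /21
Number of subnets: 4 = 2^2
New prefix = 21 - 2 = 19
Supernet: 22.125.0.0/19


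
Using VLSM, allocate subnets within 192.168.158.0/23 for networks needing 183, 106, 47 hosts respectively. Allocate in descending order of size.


183 hosts -> /24 (254 usable): 192.168.158.0/24
106 hosts -> /25 (126 usable): 192.168.159.0/25
47 hosts -> /26 (62 usable): 192.168.159.128/26
Allocation: 192.168.158.0/24 (183 hosts, 254 usable); 192.168.159.0/25 (106 hosts, 126 usable); 192.168.159.128/26 (47 hosts, 62 usable)


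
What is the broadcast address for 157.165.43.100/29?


Network: 157.165.43.96/29
Host bits = 3
Set all host bits to 1:
Broadcast: 157.165.43.103


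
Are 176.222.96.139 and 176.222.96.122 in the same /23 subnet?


Mask: 255.255.254.0
176.222.96.139 AND mask = 176.222.96.0
176.222.96.122 AND mask = 176.222.96.0
Yes, same subnet (176.222.96.0)


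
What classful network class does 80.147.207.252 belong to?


First octet: 80
Binary: 01010000
0xxxxxxx -> Class A (1-126)
Class A, default mask 255.0.0.0 (/8)


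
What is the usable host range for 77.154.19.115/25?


Network: 77.154.19.0
Broadcast: 77.154.19.127
First usable = network + 1
Last usable = broadcast - 1
Range: 77.154.19.1 to 77.154.19.126


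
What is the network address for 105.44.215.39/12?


IP:   01101001.00101100.11010111.00100111
Mask: 11111111.11110000.00000000.00000000
AND operation:
Net:  01101001.00100000.00000000.00000000
Network: 105.32.0.0/12


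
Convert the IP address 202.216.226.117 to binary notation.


202 = 11001010
216 = 11011000
226 = 11100010
117 = 01110101
Binary: 11001010.11011000.11100010.01110101


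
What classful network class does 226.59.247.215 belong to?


First octet: 226
Binary: 11100010
1110xxxx -> Class D (224-239)
Class D (multicast), default mask N/A


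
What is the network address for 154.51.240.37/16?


IP:   10011010.00110011.11110000.00100101
Mask: 11111111.11111111.00000000.00000000
AND operation:
Net:  10011010.00110011.00000000.00000000
Network: 154.51.0.0/16


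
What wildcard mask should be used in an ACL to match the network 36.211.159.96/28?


Subnet mask: 255.255.255.240
Wildcard = 255.255.255.255 - subnet mask
255 - 255 = 0
255 - 255 = 0
255 - 255 = 0
255 - 240 = 15
Wildcard: 0.0.0.15


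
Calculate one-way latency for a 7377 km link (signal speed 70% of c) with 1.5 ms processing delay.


Speed = 0.7 * 3e5 km/s = 210000 km/s
Propagation delay = 7377 / 210000 = 0.0351 s = 35.1286 ms
Processing delay = 1.5 ms
Total one-way latency = 36.6286 ms


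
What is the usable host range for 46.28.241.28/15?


Network: 46.28.0.0
Broadcast: 46.29.255.255
First usable = network + 1
Last usable = broadcast - 1
Range: 46.28.0.1 to 46.29.255.254


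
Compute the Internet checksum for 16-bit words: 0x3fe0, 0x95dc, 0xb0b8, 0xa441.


Sum all words (with carry folding):
+ 0x3fe0 = 0x3fe0
+ 0x95dc = 0xd5bc
+ 0xb0b8 = 0x8675
+ 0xa441 = 0x2ab7
One's complement: ~0x2ab7
Checksum = 0xd548


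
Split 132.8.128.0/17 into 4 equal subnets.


New prefix = 17 + 2 = 19
Each subnet has 8192 addresses
  132.8.128.0/19
  132.8.160.0/19
  132.8.192.0/19
  132.8.224.0/19
Subnets: 132.8.128.0/19, 132.8.160.0/19, 132.8.192.0/19, 132.8.224.0/19


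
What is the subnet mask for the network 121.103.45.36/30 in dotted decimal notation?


/30 means 30 network bits, 2 host bits
Binary: 11111111111111111111111111111100
Mask: 255.255.255.252


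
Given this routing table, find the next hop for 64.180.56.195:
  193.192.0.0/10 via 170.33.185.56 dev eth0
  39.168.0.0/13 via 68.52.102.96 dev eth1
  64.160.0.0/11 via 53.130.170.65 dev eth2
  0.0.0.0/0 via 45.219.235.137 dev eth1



Longest prefix match for 64.180.56.195:
  /10 193.192.0.0: no
  /13 39.168.0.0: no
  /11 64.160.0.0: MATCH
  /0 0.0.0.0: MATCH
Selected: next-hop 53.130.170.65 via eth2 (matched /11)


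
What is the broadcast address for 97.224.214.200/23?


Network: 97.224.214.0/23
Host bits = 9
Set all host bits to 1:
Broadcast: 97.224.215.255


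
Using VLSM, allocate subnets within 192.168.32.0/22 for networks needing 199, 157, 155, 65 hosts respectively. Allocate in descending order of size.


199 hosts -> /24 (254 usable): 192.168.32.0/24
157 hosts -> /24 (254 usable): 192.168.33.0/24
155 hosts -> /24 (254 usable): 192.168.34.0/24
65 hosts -> /25 (126 usable): 192.168.35.0/25
Allocation: 192.168.32.0/24 (199 hosts, 254 usable); 192.168.33.0/24 (157 hosts, 254 usable); 192.168.34.0/24 (155 hosts, 254 usable); 192.168.35.0/25 (65 hosts, 126 usable)


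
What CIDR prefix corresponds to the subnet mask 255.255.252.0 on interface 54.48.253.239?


Binary: 11111111.11111111.11111100.00000000
Count leading 1s
Prefix: /22


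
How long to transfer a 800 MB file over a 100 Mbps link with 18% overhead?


Effective throughput = 100 * (1 - 18/100) = 82 Mbps
File size in Mb = 800 * 8 = 6400 Mb
Time = 6400 / 82
Time = 78.0488 seconds


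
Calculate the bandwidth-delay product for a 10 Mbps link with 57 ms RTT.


BDP = bandwidth * RTT
= 10 Mbps * 57 ms
= 10 * 1e6 * 57 / 1000 bits
= 570000 bits
= 71250 bytes
= 69.5801 KB
BDP = 570000 bits (71250 bytes)


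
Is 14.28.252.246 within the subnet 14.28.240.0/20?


Subnet network: 14.28.240.0
Test IP AND mask: 14.28.240.0
Yes, 14.28.252.246 is in 14.28.240.0/20


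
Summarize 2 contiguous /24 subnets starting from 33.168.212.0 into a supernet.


Original prefix: /24
Number of subnets: 2 = 2^1
New prefix = 24 - 1 = 23
Supernet: 33.168.212.0/23


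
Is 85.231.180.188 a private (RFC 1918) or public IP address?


RFC 1918 private ranges:
  10.0.0.0/8 (10.0.0.0 - 10.255.255.255)
  172.16.0.0/12 (172.16.0.0 - 172.31.255.255)
  192.168.0.0/16 (192.168.0.0 - 192.168.255.255)
Public (not in any RFC 1918 range)


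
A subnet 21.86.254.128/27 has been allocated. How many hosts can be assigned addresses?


Host bits = 32 - 27 = 5
Total addresses = 2^5 = 32
Usable = total - 2 (network and broadcast)
Usable hosts: 30


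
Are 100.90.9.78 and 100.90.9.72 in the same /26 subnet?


Mask: 255.255.255.192
100.90.9.78 AND mask = 100.90.9.64
100.90.9.72 AND mask = 100.90.9.64
Yes, same subnet (100.90.9.64)


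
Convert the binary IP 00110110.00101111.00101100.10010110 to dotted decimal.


00110110 = 54
00101111 = 47
00101100 = 44
10010110 = 150
IP: 54.47.44.150


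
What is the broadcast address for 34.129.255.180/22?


Network: 34.129.252.0/22
Host bits = 10
Set all host bits to 1:
Broadcast: 34.129.255.255


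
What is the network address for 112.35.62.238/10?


IP:   01110000.00100011.00111110.11101110
Mask: 11111111.11000000.00000000.00000000
AND operation:
Net:  01110000.00000000.00000000.00000000
Network: 112.0.0.0/10


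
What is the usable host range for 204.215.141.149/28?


Network: 204.215.141.144
Broadcast: 204.215.141.159
First usable = network + 1
Last usable = broadcast - 1
Range: 204.215.141.145 to 204.215.141.158


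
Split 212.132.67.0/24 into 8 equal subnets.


New prefix = 24 + 3 = 27
Each subnet has 32 addresses
  212.132.67.0/27
  212.132.67.32/27
  212.132.67.64/27
  212.132.67.96/27
  212.132.67.128/27
  212.132.67.160/27
  212.132.67.192/27
  212.132.67.224/27
Subnets: 212.132.67.0/27, 212.132.67.32/27, 212.132.67.64/27, 212.132.67.96/27, 212.132.67.128/27, 212.132.67.160/27, 212.132.67.192/27, 212.132.67.224/27


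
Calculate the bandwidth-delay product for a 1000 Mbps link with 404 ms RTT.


BDP = bandwidth * RTT
= 1000 Mbps * 404 ms
= 1000 * 1e6 * 404 / 1000 bits
= 404000000 bits
= 50500000 bytes
= 49316.4062 KB
BDP = 404000000 bits (50500000 bytes)


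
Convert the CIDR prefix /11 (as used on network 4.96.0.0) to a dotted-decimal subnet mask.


/11 means 11 network bits, 21 host bits
Binary: 11111111111000000000000000000000
Mask: 255.224.0.0


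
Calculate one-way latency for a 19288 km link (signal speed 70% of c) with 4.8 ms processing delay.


Speed = 0.7 * 3e5 km/s = 210000 km/s
Propagation delay = 19288 / 210000 = 0.0918 s = 91.8476 ms
Processing delay = 4.8 ms
Total one-way latency = 96.6476 ms


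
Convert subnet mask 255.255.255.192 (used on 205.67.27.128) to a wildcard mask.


Subnet mask: 255.255.255.192
Wildcard = 255.255.255.255 - subnet mask
255 - 255 = 0
255 - 255 = 0
255 - 255 = 0
255 - 192 = 63
Wildcard: 0.0.0.63


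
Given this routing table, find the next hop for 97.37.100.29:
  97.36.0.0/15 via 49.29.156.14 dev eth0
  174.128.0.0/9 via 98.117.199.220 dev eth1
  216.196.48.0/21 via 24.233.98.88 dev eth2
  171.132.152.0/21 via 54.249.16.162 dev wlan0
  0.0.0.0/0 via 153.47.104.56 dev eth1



Longest prefix match for 97.37.100.29:
  /15 97.36.0.0: MATCH
  /9 174.128.0.0: no
  /21 216.196.48.0: no
  /21 171.132.152.0: no
  /0 0.0.0.0: MATCH
Selected: next-hop 49.29.156.14 via eth0 (matched /15)


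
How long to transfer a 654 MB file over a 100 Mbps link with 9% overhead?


Effective throughput = 100 * (1 - 9/100) = 91 Mbps
File size in Mb = 654 * 8 = 5232 Mb
Time = 5232 / 91
Time = 57.4945 seconds


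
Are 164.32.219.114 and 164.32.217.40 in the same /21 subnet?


Mask: 255.255.248.0
164.32.219.114 AND mask = 164.32.216.0
164.32.217.40 AND mask = 164.32.216.0
Yes, same subnet (164.32.216.0)


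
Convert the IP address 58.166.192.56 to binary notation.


58 = 00111010
166 = 10100110
192 = 11000000
56 = 00111000
Binary: 00111010.10100110.11000000.00111000


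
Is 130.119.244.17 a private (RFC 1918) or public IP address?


RFC 1918 private ranges:
  10.0.0.0/8 (10.0.0.0 - 10.255.255.255)
  172.16.0.0/12 (172.16.0.0 - 172.31.255.255)
  192.168.0.0/16 (192.168.0.0 - 192.168.255.255)
Public (not in any RFC 1918 range)


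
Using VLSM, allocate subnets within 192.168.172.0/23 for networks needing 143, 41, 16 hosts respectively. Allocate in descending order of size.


143 hosts -> /24 (254 usable): 192.168.172.0/24
41 hosts -> /26 (62 usable): 192.168.173.0/26
16 hosts -> /27 (30 usable): 192.168.173.64/27
Allocation: 192.168.172.0/24 (143 hosts, 254 usable); 192.168.173.0/26 (41 hosts, 62 usable); 192.168.173.64/27 (16 hosts, 30 usable)


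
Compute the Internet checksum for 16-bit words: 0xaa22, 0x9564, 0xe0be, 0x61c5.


Sum all words (with carry folding):
+ 0xaa22 = 0xaa22
+ 0x9564 = 0x3f87
+ 0xe0be = 0x2046
+ 0x61c5 = 0x820b
One's complement: ~0x820b
Checksum = 0x7df4


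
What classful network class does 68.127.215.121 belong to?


First octet: 68
Binary: 01000100
0xxxxxxx -> Class A (1-126)
Class A, default mask 255.0.0.0 (/8)


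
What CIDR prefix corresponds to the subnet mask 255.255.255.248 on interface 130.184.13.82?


Binary: 11111111.11111111.11111111.11111000
Count leading 1s
Prefix: /29


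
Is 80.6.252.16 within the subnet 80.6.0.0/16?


Subnet network: 80.6.0.0
Test IP AND mask: 80.6.0.0
Yes, 80.6.252.16 is in 80.6.0.0/16


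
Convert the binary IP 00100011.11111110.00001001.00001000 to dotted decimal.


00100011 = 35
11111110 = 254
00001001 = 9
00001000 = 8
IP: 35.254.9.8


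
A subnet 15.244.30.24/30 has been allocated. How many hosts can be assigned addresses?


Host bits = 32 - 30 = 2
Total addresses = 2^2 = 4
Usable = total - 2 (network and broadcast)
Usable hosts: 2


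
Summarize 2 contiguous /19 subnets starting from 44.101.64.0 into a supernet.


Original prefix: /19
Number of subnets: 2 = 2^1
New prefix = 19 - 1 = 18
Supernet: 44.101.64.0/18


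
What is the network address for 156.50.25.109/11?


IP:   10011100.00110010.00011001.01101101
Mask: 11111111.11100000.00000000.00000000
AND operation:
Net:  10011100.00100000.00000000.00000000
Network: 156.32.0.0/11


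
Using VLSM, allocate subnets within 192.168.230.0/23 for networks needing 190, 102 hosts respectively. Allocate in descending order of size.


190 hosts -> /24 (254 usable): 192.168.230.0/24
102 hosts -> /25 (126 usable): 192.168.231.0/25
Allocation: 192.168.230.0/24 (190 hosts, 254 usable); 192.168.231.0/25 (102 hosts, 126 usable)


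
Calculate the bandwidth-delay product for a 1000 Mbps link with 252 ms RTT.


BDP = bandwidth * RTT
= 1000 Mbps * 252 ms
= 1000 * 1e6 * 252 / 1000 bits
= 252000000 bits
= 31500000 bytes
= 30761.7188 KB
BDP = 252000000 bits (31500000 bytes)


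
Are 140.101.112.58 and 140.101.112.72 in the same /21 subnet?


Mask: 255.255.248.0
140.101.112.58 AND mask = 140.101.112.0
140.101.112.72 AND mask = 140.101.112.0
Yes, same subnet (140.101.112.0)


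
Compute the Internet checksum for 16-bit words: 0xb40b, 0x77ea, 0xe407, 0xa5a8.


Sum all words (with carry folding):
+ 0xb40b = 0xb40b
+ 0x77ea = 0x2bf6
+ 0xe407 = 0x0ffe
+ 0xa5a8 = 0xb5a6
One's complement: ~0xb5a6
Checksum = 0x4a59


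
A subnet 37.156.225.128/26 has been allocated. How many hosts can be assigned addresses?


Host bits = 32 - 26 = 6
Total addresses = 2^6 = 64
Usable = total - 2 (network and broadcast)
Usable hosts: 62


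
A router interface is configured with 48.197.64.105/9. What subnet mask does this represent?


/9 means 9 network bits, 23 host bits
Binary: 11111111100000000000000000000000
Mask: 255.128.0.0


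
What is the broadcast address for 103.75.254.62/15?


Network: 103.74.0.0/15
Host bits = 17
Set all host bits to 1:
Broadcast: 103.75.255.255


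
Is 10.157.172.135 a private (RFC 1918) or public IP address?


RFC 1918 private ranges:
  10.0.0.0/8 (10.0.0.0 - 10.255.255.255)
  172.16.0.0/12 (172.16.0.0 - 172.31.255.255)
  192.168.0.0/16 (192.168.0.0 - 192.168.255.255)
Private (in 10.0.0.0/8)


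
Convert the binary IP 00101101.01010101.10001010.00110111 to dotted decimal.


00101101 = 45
01010101 = 85
10001010 = 138
00110111 = 55
IP: 45.85.138.55


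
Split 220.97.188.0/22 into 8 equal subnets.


New prefix = 22 + 3 = 25
Each subnet has 128 addresses
  220.97.188.0/25
  220.97.188.128/25
  220.97.189.0/25
  220.97.189.128/25
  220.97.190.0/25
  220.97.190.128/25
  220.97.191.0/25
  220.97.191.128/25
Subnets: 220.97.188.0/25, 220.97.188.128/25, 220.97.189.0/25, 220.97.189.128/25, 220.97.190.0/25, 220.97.190.128/25, 220.97.191.0/25, 220.97.191.128/25


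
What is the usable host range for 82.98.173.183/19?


Network: 82.98.160.0
Broadcast: 82.98.191.255
First usable = network + 1
Last usable = broadcast - 1
Range: 82.98.160.1 to 82.98.191.254


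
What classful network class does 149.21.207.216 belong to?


First octet: 149
Binary: 10010101
10xxxxxx -> Class B (128-191)
Class B, default mask 255.255.0.0 (/16)


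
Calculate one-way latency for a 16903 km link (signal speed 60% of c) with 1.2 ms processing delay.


Speed = 0.6 * 3e5 km/s = 180000 km/s
Propagation delay = 16903 / 180000 = 0.0939 s = 93.9056 ms
Processing delay = 1.2 ms
Total one-way latency = 95.1056 ms


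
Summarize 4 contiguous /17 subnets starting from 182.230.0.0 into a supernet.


Original prefix: /17
Number of subnets: 4 = 2^2
New prefix = 17 - 2 = 15
Supernet: 182.230.0.0/15


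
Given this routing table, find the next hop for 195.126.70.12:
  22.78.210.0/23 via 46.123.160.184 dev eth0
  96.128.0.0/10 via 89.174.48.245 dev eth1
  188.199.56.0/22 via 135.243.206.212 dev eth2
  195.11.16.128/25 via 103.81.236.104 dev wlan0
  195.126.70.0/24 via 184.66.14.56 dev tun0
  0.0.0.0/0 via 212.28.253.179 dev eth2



Longest prefix match for 195.126.70.12:
  /23 22.78.210.0: no
  /10 96.128.0.0: no
  /22 188.199.56.0: no
  /25 195.11.16.128: no
  /24 195.126.70.0: MATCH
  /0 0.0.0.0: MATCH
Selected: next-hop 184.66.14.56 via tun0 (matched /24)


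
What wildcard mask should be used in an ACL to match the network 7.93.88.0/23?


Subnet mask: 255.255.254.0
Wildcard = 255.255.255.255 - subnet mask
255 - 255 = 0
255 - 255 = 0
255 - 254 = 1
255 - 0 = 255
Wildcard: 0.0.1.255


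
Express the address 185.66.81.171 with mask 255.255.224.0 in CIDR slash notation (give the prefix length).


Binary: 11111111.11111111.11100000.00000000
Count leading 1s
Prefix: /19


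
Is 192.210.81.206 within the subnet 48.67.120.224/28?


Subnet network: 48.67.120.224
Test IP AND mask: 192.210.81.192
No, 192.210.81.206 is not in 48.67.120.224/28


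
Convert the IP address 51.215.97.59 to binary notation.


51 = 00110011
215 = 11010111
97 = 01100001
59 = 00111011
Binary: 00110011.11010111.01100001.00111011


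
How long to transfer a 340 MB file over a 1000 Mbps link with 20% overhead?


Effective throughput = 1000 * (1 - 20/100) = 800 Mbps
File size in Mb = 340 * 8 = 2720 Mb
Time = 2720 / 800
Time = 3.4 seconds
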